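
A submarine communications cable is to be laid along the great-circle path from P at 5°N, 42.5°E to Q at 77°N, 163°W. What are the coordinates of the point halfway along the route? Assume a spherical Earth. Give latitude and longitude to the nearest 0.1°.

≈ 53.0°N, 49.5°E

Write both endpoints as unit vectors p₁, p₂ with components (cos φ cos λ, cos φ sin λ, sin φ).
The central angle between the endpoints is δ = arccos(p₁·p₂) ≈ 1.688 rad (96.7°).
Interpolate at f = 1/2 with slerp weights a = sin((1−f)δ)/sin δ ≈ 0.753, b = sin(fδ)/sin δ ≈ 0.753.
p = a·p₁ + b·p₂ ≈ (0.391, 0.457, 0.799); φ = arcsin(p_z) ≈ 53.03°, λ = atan2(p_y, p_x) ≈ 49.46°.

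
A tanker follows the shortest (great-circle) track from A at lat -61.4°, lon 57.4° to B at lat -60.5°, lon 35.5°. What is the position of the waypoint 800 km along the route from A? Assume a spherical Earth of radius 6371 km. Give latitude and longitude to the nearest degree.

≈ lat -61°, lon 42°

Convert each endpoint to a unit vector on the sphere (x = cos φ cos λ, y = cos φ sin λ, z = sin φ).
The central angle between the endpoints is δ = arccos(p₁·p₂) ≈ 0.185 rad (10.6°). The total great-circle distance is δ·R ≈ 0.185 × 6371 ≈ 1181 km, so the target fraction is f = 800/1181 ≈ 0.677.
Interpolate at f ≈ 0.677 with slerp weights a = sin((1−f)δ)/sin δ ≈ 0.324, b = sin(fδ)/sin δ ≈ 0.679.
p = a·p₁ + b·p₂ ≈ (0.356, 0.325, -0.876); φ = arcsin(p_z) ≈ -61.18°, λ = atan2(p_y, p_x) ≈ 42.40°.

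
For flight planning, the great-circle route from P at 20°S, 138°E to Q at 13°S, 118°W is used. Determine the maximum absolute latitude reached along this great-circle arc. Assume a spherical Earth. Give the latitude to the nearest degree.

≈ 26°S

The great circle lies in the plane with unit normal n̂ = (p₁ × p₂)/|p₁ × p₂|.
Here n̂_z ≈ +0.898; the vertex latitude is φ_max = arccos|n̂_z| ≈ 26.1°.
Check via Clairaut: cos φ_max = |cos φ₁| · sin C = cos(20.0°)·sin(107.2°) ≈ 0.898, again giving ≈ 26.1°.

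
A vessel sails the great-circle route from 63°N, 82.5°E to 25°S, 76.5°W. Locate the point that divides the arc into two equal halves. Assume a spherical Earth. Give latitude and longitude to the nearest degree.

≈ 43°N, 58°W

Write both endpoints as unit vectors p₁, p₂ with components (cos φ cos λ, cos φ sin λ, sin φ).
The central angle between the endpoints is δ = arccos(p₁·p₂) ≈ 2.435 rad (139.5°).
Interpolate at f = 1/2 with slerp weights a = sin((1−f)δ)/sin δ ≈ 1.445, b = sin(fδ)/sin δ ≈ 1.445.
p = a·p₁ + b·p₂ ≈ (0.391, -0.623, 0.677); φ = arcsin(p_z) ≈ 42.61°, λ = atan2(p_y, p_x) ≈ -57.87°.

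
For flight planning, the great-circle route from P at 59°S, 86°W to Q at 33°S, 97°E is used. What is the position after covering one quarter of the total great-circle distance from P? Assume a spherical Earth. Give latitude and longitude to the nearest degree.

≈ 81°S, 92°W

From cos δ = sin φ₁ sin φ₂ + cos φ₁ cos φ₂ cos Δλ, the central angle is δ ≈ 1.535 rad (88.0°).
Interpolate at f = 1/4 with slerp weights a = sin((1−f)δ)/sin δ ≈ 0.914, b = sin(fδ)/sin δ ≈ 0.375.
p = a·p₁ + b·p₂ ≈ (-0.005, -0.158, -0.987); φ = arcsin(p_z) ≈ -80.92°, λ = atan2(p_y, p_x) ≈ -91.98°.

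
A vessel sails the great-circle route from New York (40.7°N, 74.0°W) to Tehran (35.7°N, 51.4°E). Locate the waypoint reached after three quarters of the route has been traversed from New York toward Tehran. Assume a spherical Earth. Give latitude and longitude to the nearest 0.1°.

Convert each endpoint to a unit vector on the sphere (x = cos φ cos λ, y = cos φ sin λ, z = sin φ).
The central angle between the endpoints is δ = arccos(p₁·p₂) ≈ 1.547 rad (88.6°).
Interpolate at f = 3/4 with slerp weights a = sin((1−f)δ)/sin δ ≈ 0.377, b = sin(fδ)/sin δ ≈ 0.917.
p = a·p₁ + b·p₂ ≈ (0.543, 0.307, 0.781); φ = arcsin(p_z) ≈ 51.37°, λ = atan2(p_y, p_x) ≈ 29.47°.

≈ 51.4°N, 29.5°E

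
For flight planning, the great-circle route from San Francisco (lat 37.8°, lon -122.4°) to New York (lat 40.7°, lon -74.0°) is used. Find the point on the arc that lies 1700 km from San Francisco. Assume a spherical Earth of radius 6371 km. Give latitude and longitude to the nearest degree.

≈ lat 41°, lon -103°

From cos δ = sin φ₁ sin φ₂ + cos φ₁ cos φ₂ cos Δλ, the central angle is δ ≈ 0.648 rad (37.1°). The total great-circle distance is δ·R ≈ 0.648 × 6371 ≈ 4127 km, so the target fraction is f = 1700/4127 ≈ 0.412.
Interpolate at f ≈ 0.412 with slerp weights a = sin((1−f)δ)/sin δ ≈ 0.616, b = sin(fδ)/sin δ ≈ 0.437.
p = a·p₁ + b·p₂ ≈ (-0.170, -0.730, 0.663); φ = arcsin(p_z) ≈ 41.50°, λ = atan2(p_y, p_x) ≈ -103.09°.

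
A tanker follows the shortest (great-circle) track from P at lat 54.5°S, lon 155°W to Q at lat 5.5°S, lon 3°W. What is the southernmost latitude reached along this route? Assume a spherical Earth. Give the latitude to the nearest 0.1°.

The great circle lies in the plane with unit normal n̂ = (p₁ × p₂)/|p₁ × p₂|.
Here n̂_z ≈ +0.301; the vertex latitude is φ_max = arccos|n̂_z| ≈ 72.5°.

≈ 72.5°S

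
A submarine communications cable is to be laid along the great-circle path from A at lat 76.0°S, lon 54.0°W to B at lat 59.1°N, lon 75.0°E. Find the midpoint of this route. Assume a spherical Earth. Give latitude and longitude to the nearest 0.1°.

Convert each endpoint to a unit vector on the sphere (x = cos φ cos λ, y = cos φ sin λ, z = sin φ).
The central angle between the endpoints is δ = arccos(p₁·p₂) ≈ 2.716 rad (155.6°).
Interpolate at f = 1/2 with slerp weights a = sin((1−f)δ)/sin δ ≈ 2.367, b = sin(fδ)/sin δ ≈ 2.367.
p = a·p₁ + b·p₂ ≈ (0.651, 0.711, -0.266); φ = arcsin(p_z) ≈ -15.41°, λ = atan2(p_y, p_x) ≈ 47.51°.

≈ lat 15.4°S, lon 47.5°E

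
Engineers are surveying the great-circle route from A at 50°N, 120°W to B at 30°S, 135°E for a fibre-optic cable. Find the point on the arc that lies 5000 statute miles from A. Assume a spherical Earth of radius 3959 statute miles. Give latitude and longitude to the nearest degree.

Convert each endpoint to a unit vector on the sphere (x = cos φ cos λ, y = cos φ sin λ, z = sin φ).
The central angle between the endpoints is δ = arccos(p₁·p₂) ≈ 2.126 rad (121.8°). The total great-circle distance is δ·R ≈ 2.126 × 3959 ≈ 8417 mi, so the target fraction is f = 5000/8417 ≈ 0.594.
Interpolate at f ≈ 0.594 with slerp weights a = sin((1−f)δ)/sin δ ≈ 0.894, b = sin(fδ)/sin δ ≈ 1.121.
p = a·p₁ + b·p₂ ≈ (-0.974, 0.189, 0.124); φ = arcsin(p_z) ≈ 7.14°, λ = atan2(p_y, p_x) ≈ 169.02°.

≈ 7°N, 169°E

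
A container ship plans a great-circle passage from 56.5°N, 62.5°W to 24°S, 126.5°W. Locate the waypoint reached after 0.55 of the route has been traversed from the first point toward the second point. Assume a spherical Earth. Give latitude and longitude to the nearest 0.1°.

≈ 14.5°N, 105.7°W

Convert each endpoint to a unit vector on the sphere (x = cos φ cos λ, y = cos φ sin λ, z = sin φ).
The central angle between the endpoints is δ = arccos(p₁·p₂) ≈ 1.689 rad (96.8°).
Interpolate at f = 0.55 with slerp weights a = sin((1−f)δ)/sin δ ≈ 0.694, b = sin(fδ)/sin δ ≈ 0.807.
p = a·p₁ + b·p₂ ≈ (-0.262, -0.932, 0.251); φ = arcsin(p_z) ≈ 14.51°, λ = atan2(p_y, p_x) ≈ -105.67°.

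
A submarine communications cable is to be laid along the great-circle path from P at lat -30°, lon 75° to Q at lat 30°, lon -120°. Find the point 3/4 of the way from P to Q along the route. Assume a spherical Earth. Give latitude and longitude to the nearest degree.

≈ lat 20°, lon -165°

Write both endpoints as unit vectors p₁, p₂ with components (cos φ cos λ, cos φ sin λ, sin φ).
The central angle between the endpoints is δ = arccos(p₁·p₂) ≈ 2.915 rad (167.0°).
Interpolate at f = 3/4 with slerp weights a = sin((1−f)δ)/sin δ ≈ 2.965, b = sin(fδ)/sin δ ≈ 3.635.
p = a·p₁ + b·p₂ ≈ (-0.909, -0.246, 0.335); φ = arcsin(p_z) ≈ 19.58°, λ = atan2(p_y, p_x) ≈ -164.85°.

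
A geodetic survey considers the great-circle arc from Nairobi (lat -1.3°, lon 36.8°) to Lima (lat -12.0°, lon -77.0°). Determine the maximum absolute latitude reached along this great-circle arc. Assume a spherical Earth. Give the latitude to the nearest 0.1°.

≈ -13.7°

The great circle lies in the plane with unit normal n̂ = (p₁ × p₂)/|p₁ × p₂|.
Here n̂_z ≈ -0.972; the vertex latitude is φ_max = arccos|n̂_z| ≈ 13.7°.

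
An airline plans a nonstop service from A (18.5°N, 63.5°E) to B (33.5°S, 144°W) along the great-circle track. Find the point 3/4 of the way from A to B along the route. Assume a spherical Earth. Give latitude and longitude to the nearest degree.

≈ (40°S, 169°E)

Write both endpoints as unit vectors p₁, p₂ with components (cos φ cos λ, cos φ sin λ, sin φ).
The central angle between the endpoints is δ = arccos(p₁·p₂) ≈ 2.639 rad (151.2°).
Interpolate at f = 3/4 with slerp weights a = sin((1−f)δ)/sin δ ≈ 1.274, b = sin(fδ)/sin δ ≈ 1.907.
p = a·p₁ + b·p₂ ≈ (-0.747, 0.147, -0.648); φ = arcsin(p_z) ≈ -40.40°, λ = atan2(p_y, p_x) ≈ 168.91°.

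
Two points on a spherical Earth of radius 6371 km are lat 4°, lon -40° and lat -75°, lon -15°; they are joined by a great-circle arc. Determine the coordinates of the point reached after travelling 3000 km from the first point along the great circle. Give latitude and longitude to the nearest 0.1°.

Write both endpoints as unit vectors p₁, p₂ with components (cos φ cos λ, cos φ sin λ, sin φ).
The central angle between the endpoints is δ = arccos(p₁·p₂) ≈ 1.403 rad (80.4°). The total great-circle distance is δ·R ≈ 1.403 × 6371 ≈ 8941 km, so the target fraction is f = 3000/8941 ≈ 0.336.
Interpolate at f ≈ 0.336 with slerp weights a = sin((1−f)δ)/sin δ ≈ 0.815, b = sin(fδ)/sin δ ≈ 0.460.
p = a·p₁ + b·p₂ ≈ (0.737, -0.553, -0.388); φ = arcsin(p_z) ≈ -22.81°, λ = atan2(p_y, p_x) ≈ -36.87°.

≈ lat -22.8°, lon -36.9°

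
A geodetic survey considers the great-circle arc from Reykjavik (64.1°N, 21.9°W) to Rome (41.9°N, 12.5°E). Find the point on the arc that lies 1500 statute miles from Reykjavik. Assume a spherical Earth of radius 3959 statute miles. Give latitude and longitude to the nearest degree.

≈ (49°N, 7°E)

Convert each endpoint to a unit vector on the sphere (x = cos φ cos λ, y = cos φ sin λ, z = sin φ).
The central angle between the endpoints is δ = arccos(p₁·p₂) ≈ 0.518 rad (29.7°). The total great-circle distance is δ·R ≈ 0.518 × 3959 ≈ 2049 mi, so the target fraction is f = 1500/2049 ≈ 0.732.
Interpolate at f ≈ 0.732 with slerp weights a = sin((1−f)δ)/sin δ ≈ 0.279, b = sin(fδ)/sin δ ≈ 0.748.
p = a·p₁ + b·p₂ ≈ (0.656, 0.075, 0.751); φ = arcsin(p_z) ≈ 48.64°, λ = atan2(p_y, p_x) ≈ 6.51°.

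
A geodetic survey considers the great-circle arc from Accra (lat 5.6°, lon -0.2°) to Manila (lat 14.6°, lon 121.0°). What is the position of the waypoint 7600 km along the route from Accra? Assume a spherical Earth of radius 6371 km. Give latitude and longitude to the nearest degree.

Write both endpoints as unit vectors p₁, p₂ with components (cos φ cos λ, cos φ sin λ, sin φ).
The central angle between the endpoints is δ = arccos(p₁·p₂) ≈ 2.065 rad (118.3°). The total great-circle distance is δ·R ≈ 2.065 × 6371 ≈ 13156 km, so the target fraction is f = 7600/13156 ≈ 0.578.
Interpolate at f ≈ 0.578 with slerp weights a = sin((1−f)δ)/sin δ ≈ 0.870, b = sin(fδ)/sin δ ≈ 1.056.
p = a·p₁ + b·p₂ ≈ (0.339, 0.873, 0.351); φ = arcsin(p_z) ≈ 20.55°, λ = atan2(p_y, p_x) ≈ 68.75°.

≈ lat 21°, lon 69°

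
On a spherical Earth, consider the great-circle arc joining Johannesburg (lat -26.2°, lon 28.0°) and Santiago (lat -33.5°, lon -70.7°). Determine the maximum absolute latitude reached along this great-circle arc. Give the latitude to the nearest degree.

≈ -42°

The great circle lies in the plane with unit normal n̂ = (p₁ × p₂)/|p₁ × p₂|.
Here n̂_z ≈ -0.746; the vertex latitude is φ_max = arccos|n̂_z| ≈ 41.8°.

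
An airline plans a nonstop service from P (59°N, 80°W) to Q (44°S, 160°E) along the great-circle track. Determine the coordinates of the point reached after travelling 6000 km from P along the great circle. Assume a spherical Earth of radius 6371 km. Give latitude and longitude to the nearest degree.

From cos δ = sin φ₁ sin φ₂ + cos φ₁ cos φ₂ cos Δλ, the central angle is δ ≈ 2.467 rad (141.3°). The total great-circle distance is δ·R ≈ 2.467 × 6371 ≈ 15714 km, so the target fraction is f = 6000/15714 ≈ 0.382.
Interpolate at f ≈ 0.382 with slerp weights a = sin((1−f)δ)/sin δ ≈ 1.598, b = sin(fδ)/sin δ ≈ 1.294.
p = a·p₁ + b·p₂ ≈ (-0.732, -0.492, 0.471); φ = arcsin(p_z) ≈ 28.12°, λ = atan2(p_y, p_x) ≈ -146.06°.

≈ (28°N, 146°W)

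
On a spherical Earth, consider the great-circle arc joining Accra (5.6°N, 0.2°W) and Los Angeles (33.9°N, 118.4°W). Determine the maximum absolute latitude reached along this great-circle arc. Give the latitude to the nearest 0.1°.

≈ 39.4°N

The great circle lies in the plane with unit normal n̂ = (p₁ × p₂)/|p₁ × p₂|.
Here n̂_z ≈ -0.773; the vertex latitude is φ_max = arccos|n̂_z| ≈ 39.4°.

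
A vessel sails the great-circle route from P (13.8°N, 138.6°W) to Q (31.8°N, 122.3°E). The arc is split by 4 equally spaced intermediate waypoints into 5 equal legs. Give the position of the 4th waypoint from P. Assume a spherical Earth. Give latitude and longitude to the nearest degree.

≈ (35°N, 144°E)

The haversine formula gives a central angle δ ≈ 1.576 rad (90.3°) between the endpoints.
Interpolate at f = 4/5 with slerp weights a = sin((1−f)δ)/sin δ ≈ 0.310, b = sin(fδ)/sin δ ≈ 0.952.
p = a·p₁ + b·p₂ ≈ (-0.658, 0.485, 0.576); φ = arcsin(p_z) ≈ 35.15°, λ = atan2(p_y, p_x) ≈ 143.61°.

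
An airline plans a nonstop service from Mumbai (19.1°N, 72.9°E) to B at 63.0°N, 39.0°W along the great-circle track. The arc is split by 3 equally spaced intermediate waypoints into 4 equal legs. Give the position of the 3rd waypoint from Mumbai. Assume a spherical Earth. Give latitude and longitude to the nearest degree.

Convert each endpoint to a unit vector on the sphere (x = cos φ cos λ, y = cos φ sin λ, z = sin φ).
The central angle between the endpoints is δ = arccos(p₁·p₂) ≈ 1.439 rad (82.4°).
Interpolate at f = 3/4 with slerp weights a = sin((1−f)δ)/sin δ ≈ 0.355, b = sin(fδ)/sin δ ≈ 0.889.
p = a·p₁ + b·p₂ ≈ (0.412, 0.067, 0.909); φ = arcsin(p_z) ≈ 65.31°, λ = atan2(p_y, p_x) ≈ 9.18°.

≈ 65°N, 9°E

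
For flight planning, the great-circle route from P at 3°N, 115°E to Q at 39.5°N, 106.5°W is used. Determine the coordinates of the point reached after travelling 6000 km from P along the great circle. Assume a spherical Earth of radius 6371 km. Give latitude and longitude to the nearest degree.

≈ 42°N, 157°E

Convert each endpoint to a unit vector on the sphere (x = cos φ cos λ, y = cos φ sin λ, z = sin φ).
The central angle between the endpoints is δ = arccos(p₁·p₂) ≈ 2.146 rad (122.9°). The total great-circle distance is δ·R ≈ 2.146 × 6371 ≈ 13671 km, so the target fraction is f = 6000/13671 ≈ 0.439.
Interpolate at f ≈ 0.439 with slerp weights a = sin((1−f)δ)/sin δ ≈ 1.112, b = sin(fδ)/sin δ ≈ 0.964.
p = a·p₁ + b·p₂ ≈ (-0.681, 0.294, 0.671); φ = arcsin(p_z) ≈ 42.15°, λ = atan2(p_y, p_x) ≈ 156.65°.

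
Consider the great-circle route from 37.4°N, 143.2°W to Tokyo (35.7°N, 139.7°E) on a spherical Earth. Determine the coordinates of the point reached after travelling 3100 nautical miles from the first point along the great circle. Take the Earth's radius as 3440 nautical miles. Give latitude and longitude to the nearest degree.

≈ 39°N, 149°E

Convert each endpoint to a unit vector on the sphere (x = cos φ cos λ, y = cos φ sin λ, z = sin φ).
The central angle between the endpoints is δ = arccos(p₁·p₂) ≈ 1.049 rad (60.1°). The total great-circle distance is δ·R ≈ 1.049 × 3440 ≈ 3608 nmi, so the target fraction is f = 3100/3608 ≈ 0.859.
Interpolate at f ≈ 0.859 with slerp weights a = sin((1−f)δ)/sin δ ≈ 0.170, b = sin(fδ)/sin δ ≈ 0.904.
p = a·p₁ + b·p₂ ≈ (-0.668, 0.394, 0.631); φ = arcsin(p_z) ≈ 39.12°, λ = atan2(p_y, p_x) ≈ 149.46°.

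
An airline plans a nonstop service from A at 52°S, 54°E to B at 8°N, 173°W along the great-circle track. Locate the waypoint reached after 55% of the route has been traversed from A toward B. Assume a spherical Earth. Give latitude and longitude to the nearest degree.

The haversine formula gives a central angle δ ≈ 2.124 rad (121.7°) between the endpoints.
Interpolate at f = 0.55 with slerp weights a = sin((1−f)δ)/sin δ ≈ 0.960, b = sin(fδ)/sin δ ≈ 1.081.
p = a·p₁ + b·p₂ ≈ (-0.715, 0.348, -0.606); φ = arcsin(p_z) ≈ -37.30°, λ = atan2(p_y, p_x) ≈ 154.08°.

≈ 37°S, 154°E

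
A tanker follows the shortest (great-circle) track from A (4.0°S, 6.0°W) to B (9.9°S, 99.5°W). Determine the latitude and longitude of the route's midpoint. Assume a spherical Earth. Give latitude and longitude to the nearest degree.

Convert each endpoint to a unit vector on the sphere (x = cos φ cos λ, y = cos φ sin λ, z = sin φ).
The central angle between the endpoints is δ = arccos(p₁·p₂) ≈ 1.619 rad (92.8°).
Interpolate at f = 1/2 with slerp weights a = sin((1−f)δ)/sin δ ≈ 0.725, b = sin(fδ)/sin δ ≈ 0.725.
p = a·p₁ + b·p₂ ≈ (0.601, -0.780, -0.175); φ = arcsin(p_z) ≈ -10.09°, λ = atan2(p_y, p_x) ≈ -52.37°.

≈ (10°S, 52°W)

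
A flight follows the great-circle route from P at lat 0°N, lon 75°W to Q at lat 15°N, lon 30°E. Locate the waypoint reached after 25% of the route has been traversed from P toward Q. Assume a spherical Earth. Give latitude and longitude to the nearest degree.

Convert each endpoint to a unit vector on the sphere (x = cos φ cos λ, y = cos φ sin λ, z = sin φ).
The central angle between the endpoints is δ = arccos(p₁·p₂) ≈ 1.823 rad (104.5°).
Interpolate at f = 0.25 with slerp weights a = sin((1−f)δ)/sin δ ≈ 1.012, b = sin(fδ)/sin δ ≈ 0.455.
p = a·p₁ + b·p₂ ≈ (0.642, -0.757, 0.118); φ = arcsin(p_z) ≈ 6.76°, λ = atan2(p_y, p_x) ≈ -49.71°.

≈ lat 7°N, lon 50°W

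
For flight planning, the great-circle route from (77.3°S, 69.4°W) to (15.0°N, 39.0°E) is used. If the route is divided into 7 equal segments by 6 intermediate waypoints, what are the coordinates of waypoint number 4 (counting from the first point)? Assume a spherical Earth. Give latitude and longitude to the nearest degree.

≈ (30°S, 28°E)

Write both endpoints as unit vectors p₁, p₂ with components (cos φ cos λ, cos φ sin λ, sin φ).
The central angle between the endpoints is δ = arccos(p₁·p₂) ≈ 1.896 rad (108.6°).
Interpolate at f = 4/7 with slerp weights a = sin((1−f)δ)/sin δ ≈ 0.766, b = sin(fδ)/sin δ ≈ 0.932.
p = a·p₁ + b·p₂ ≈ (0.759, 0.409, -0.506); φ = arcsin(p_z) ≈ -30.41°, λ = atan2(p_y, p_x) ≈ 28.32°.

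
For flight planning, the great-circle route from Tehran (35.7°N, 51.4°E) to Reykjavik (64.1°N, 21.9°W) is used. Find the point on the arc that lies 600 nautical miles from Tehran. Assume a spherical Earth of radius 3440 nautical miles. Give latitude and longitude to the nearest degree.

Convert each endpoint to a unit vector on the sphere (x = cos φ cos λ, y = cos φ sin λ, z = sin φ).
The central angle between the endpoints is δ = arccos(p₁·p₂) ≈ 0.893 rad (51.2°). The total great-circle distance is δ·R ≈ 0.893 × 3440 ≈ 3073 nmi, so the target fraction is f = 600/3073 ≈ 0.195.
Interpolate at f ≈ 0.195 with slerp weights a = sin((1−f)δ)/sin δ ≈ 0.845, b = sin(fδ)/sin δ ≈ 0.223.
p = a·p₁ + b·p₂ ≈ (0.518, 0.500, 0.694); φ = arcsin(p_z) ≈ 43.91°, λ = atan2(p_y, p_x) ≈ 43.97°.

≈ 44°N, 44°E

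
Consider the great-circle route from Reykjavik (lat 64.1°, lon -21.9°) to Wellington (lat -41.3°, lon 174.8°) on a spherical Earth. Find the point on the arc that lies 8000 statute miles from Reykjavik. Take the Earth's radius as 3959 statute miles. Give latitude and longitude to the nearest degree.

Convert each endpoint to a unit vector on the sphere (x = cos φ cos λ, y = cos φ sin λ, z = sin φ).
The central angle between the endpoints is δ = arccos(p₁·p₂) ≈ 2.709 rad (155.2°). The total great-circle distance is δ·R ≈ 2.709 × 3959 ≈ 10726 mi, so the target fraction is f = 8000/10726 ≈ 0.746.
Interpolate at f ≈ 0.746 with slerp weights a = sin((1−f)δ)/sin δ ≈ 1.517, b = sin(fδ)/sin δ ≈ 2.150.
p = a·p₁ + b·p₂ ≈ (-0.993, -0.101, -0.054); φ = arcsin(p_z) ≈ -3.10°, λ = atan2(p_y, p_x) ≈ -174.21°.

≈ lat -3°, lon -174°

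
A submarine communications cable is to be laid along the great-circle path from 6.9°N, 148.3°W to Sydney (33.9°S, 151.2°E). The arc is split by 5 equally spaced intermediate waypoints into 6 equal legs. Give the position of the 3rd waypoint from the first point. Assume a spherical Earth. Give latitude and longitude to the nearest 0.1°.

≈ 15.5°S, 175.6°W

From cos δ = sin φ₁ sin φ₂ + cos φ₁ cos φ₂ cos Δλ, the central angle is δ ≈ 1.225 rad (70.2°).
Interpolate at f = 3/6 with slerp weights a = sin((1−f)δ)/sin δ ≈ 0.611, b = sin(fδ)/sin δ ≈ 0.611.
p = a·p₁ + b·p₂ ≈ (-0.961, -0.074, -0.267); φ = arcsin(p_z) ≈ -15.51°, λ = atan2(p_y, p_x) ≈ -175.57°.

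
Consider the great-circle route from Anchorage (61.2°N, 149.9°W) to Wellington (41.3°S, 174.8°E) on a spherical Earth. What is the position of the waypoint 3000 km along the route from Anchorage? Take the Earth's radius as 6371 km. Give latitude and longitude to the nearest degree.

≈ 36°N, 165°W

Convert each endpoint to a unit vector on the sphere (x = cos φ cos λ, y = cos φ sin λ, z = sin φ).
The central angle between the endpoints is δ = arccos(p₁·p₂) ≈ 1.858 rad (106.4°). The total great-circle distance is δ·R ≈ 1.858 × 6371 ≈ 11835 km, so the target fraction is f = 3000/11835 ≈ 0.253.
Interpolate at f ≈ 0.253 with slerp weights a = sin((1−f)δ)/sin δ ≈ 1.025, b = sin(fδ)/sin δ ≈ 0.473.
p = a·p₁ + b·p₂ ≈ (-0.781, -0.215, 0.586); φ = arcsin(p_z) ≈ 35.88°, λ = atan2(p_y, p_x) ≈ -164.58°.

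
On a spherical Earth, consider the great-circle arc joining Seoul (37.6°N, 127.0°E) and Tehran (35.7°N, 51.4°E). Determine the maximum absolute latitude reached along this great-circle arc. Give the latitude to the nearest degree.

The great circle lies in the plane with unit normal n̂ = (p₁ × p₂)/|p₁ × p₂|.
Here n̂_z ≈ -0.728; the vertex latitude is φ_max = arccos|n̂_z| ≈ 43.3°.
Check via Clairaut: cos φ_max = |cos φ₁| · sin C = cos(37.6°)·sin(66.7°) ≈ 0.728, again giving ≈ 43.3°.

≈ 43°N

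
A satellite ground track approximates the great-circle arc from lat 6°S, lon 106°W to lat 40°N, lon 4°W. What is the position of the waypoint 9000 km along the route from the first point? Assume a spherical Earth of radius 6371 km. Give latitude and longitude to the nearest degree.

Convert each endpoint to a unit vector on the sphere (x = cos φ cos λ, y = cos φ sin λ, z = sin φ).
The central angle between the endpoints is δ = arccos(p₁·p₂) ≈ 1.798 rad (103.0°). The total great-circle distance is δ·R ≈ 1.798 × 6371 ≈ 11457 km, so the target fraction is f = 9000/11457 ≈ 0.786.
Interpolate at f ≈ 0.786 with slerp weights a = sin((1−f)δ)/sin δ ≈ 0.386, b = sin(fδ)/sin δ ≈ 1.014.
p = a·p₁ + b·p₂ ≈ (0.669, -0.423, 0.611); φ = arcsin(p_z) ≈ 37.68°, λ = atan2(p_y, p_x) ≈ -32.33°.

≈ lat 38°N, lon 32°W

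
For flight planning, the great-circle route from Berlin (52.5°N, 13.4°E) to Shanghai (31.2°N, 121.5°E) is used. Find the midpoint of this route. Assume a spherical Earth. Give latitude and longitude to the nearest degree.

≈ (56°N, 81°E)

The haversine formula gives a central angle δ ≈ 1.319 rad (75.6°) between the endpoints.
Interpolate at f = 1/2 with slerp weights a = sin((1−f)δ)/sin δ ≈ 0.633, b = sin(fδ)/sin δ ≈ 0.633.
p = a·p₁ + b·p₂ ≈ (0.092, 0.551, 0.830); φ = arcsin(p_z) ≈ 56.06°, λ = atan2(p_y, p_x) ≈ 80.53°.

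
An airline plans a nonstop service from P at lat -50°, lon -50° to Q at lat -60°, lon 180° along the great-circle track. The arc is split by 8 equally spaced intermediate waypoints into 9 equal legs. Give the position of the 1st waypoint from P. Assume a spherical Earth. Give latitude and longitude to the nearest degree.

≈ lat -56°, lon -55°

From cos δ = sin φ₁ sin φ₂ + cos φ₁ cos φ₂ cos Δλ, the central angle is δ ≈ 1.096 rad (62.8°).
Interpolate at f = 1/9 with slerp weights a = sin((1−f)δ)/sin δ ≈ 0.930, b = sin(fδ)/sin δ ≈ 0.137.
p = a·p₁ + b·p₂ ≈ (0.316, -0.458, -0.831); φ = arcsin(p_z) ≈ -56.19°, λ = atan2(p_y, p_x) ≈ -55.40°.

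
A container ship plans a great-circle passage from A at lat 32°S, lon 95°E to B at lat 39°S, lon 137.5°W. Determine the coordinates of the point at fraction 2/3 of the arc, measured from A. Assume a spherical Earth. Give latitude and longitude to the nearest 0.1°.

≈ lat 56.7°S, lon 177.1°W

From cos δ = sin φ₁ sin φ₂ + cos φ₁ cos φ₂ cos Δλ, the central angle is δ ≈ 1.639 rad (93.9°).
Interpolate at f = 2/3 with slerp weights a = sin((1−f)δ)/sin δ ≈ 0.521, b = sin(fδ)/sin δ ≈ 0.890.
p = a·p₁ + b·p₂ ≈ (-0.548, -0.027, -0.836); φ = arcsin(p_z) ≈ -56.70°, λ = atan2(p_y, p_x) ≈ -177.15°.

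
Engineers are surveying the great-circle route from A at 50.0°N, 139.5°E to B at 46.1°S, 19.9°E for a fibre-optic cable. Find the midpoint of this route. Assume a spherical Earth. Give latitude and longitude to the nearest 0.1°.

Convert each endpoint to a unit vector on the sphere (x = cos φ cos λ, y = cos φ sin λ, z = sin φ).
The central angle between the endpoints is δ = arccos(p₁·p₂) ≈ 2.453 rad (140.5°).
Interpolate at f = 1/2 with slerp weights a = sin((1−f)δ)/sin δ ≈ 1.481, b = sin(fδ)/sin δ ≈ 1.481.
p = a·p₁ + b·p₂ ≈ (0.242, 0.968, 0.067); φ = arcsin(p_z) ≈ 3.86°, λ = atan2(p_y, p_x) ≈ 75.98°.

≈ 3.9°N, 76.0°E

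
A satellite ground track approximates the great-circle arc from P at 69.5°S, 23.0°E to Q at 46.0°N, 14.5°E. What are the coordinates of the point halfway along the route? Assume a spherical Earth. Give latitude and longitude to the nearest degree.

The haversine formula gives a central angle δ ≈ 2.019 rad (115.7°) between the endpoints.
Interpolate at f = 1/2 with slerp weights a = sin((1−f)δ)/sin δ ≈ 0.939, b = sin(fδ)/sin δ ≈ 0.939.
p = a·p₁ + b·p₂ ≈ (0.934, 0.292, -0.204); φ = arcsin(p_z) ≈ -11.78°, λ = atan2(p_y, p_x) ≈ 17.35°.

≈ 12°S, 17°E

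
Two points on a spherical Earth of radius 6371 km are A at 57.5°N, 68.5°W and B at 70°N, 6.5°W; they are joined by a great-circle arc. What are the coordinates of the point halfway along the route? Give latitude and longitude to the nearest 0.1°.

Convert each endpoint to a unit vector on the sphere (x = cos φ cos λ, y = cos φ sin λ, z = sin φ).
The central angle between the endpoints is δ = arccos(p₁·p₂) ≈ 0.497 rad (28.5°).
Interpolate at f = 1/2 with slerp weights a = sin((1−f)δ)/sin δ ≈ 0.516, b = sin(fδ)/sin δ ≈ 0.516.
p = a·p₁ + b·p₂ ≈ (0.277, -0.278, 0.920); φ = arcsin(p_z) ≈ 66.90°, λ = atan2(p_y, p_x) ≈ -45.10°.

≈ 66.9°N, 45.1°W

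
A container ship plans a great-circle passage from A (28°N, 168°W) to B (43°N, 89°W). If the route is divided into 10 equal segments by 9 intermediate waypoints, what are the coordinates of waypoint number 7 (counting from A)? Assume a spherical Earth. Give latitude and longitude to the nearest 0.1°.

≈ (44.9°N, 115.5°W)

Convert each endpoint to a unit vector on the sphere (x = cos φ cos λ, y = cos φ sin λ, z = sin φ).
The central angle between the endpoints is δ = arccos(p₁·p₂) ≈ 1.111 rad (63.7°).
Interpolate at f = 7/10 with slerp weights a = sin((1−f)δ)/sin δ ≈ 0.365, b = sin(fδ)/sin δ ≈ 0.783.
p = a·p₁ + b·p₂ ≈ (-0.305, -0.640, 0.705); φ = arcsin(p_z) ≈ 44.87°, λ = atan2(p_y, p_x) ≈ -115.52°.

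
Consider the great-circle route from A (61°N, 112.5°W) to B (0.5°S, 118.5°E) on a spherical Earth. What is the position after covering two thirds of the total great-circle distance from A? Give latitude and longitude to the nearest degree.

From cos δ = sin φ₁ sin φ₂ + cos φ₁ cos φ₂ cos Δλ, the central angle is δ ≈ 1.889 rad (108.2°).
Interpolate at f = 2/3 with slerp weights a = sin((1−f)δ)/sin δ ≈ 0.620, b = sin(fδ)/sin δ ≈ 1.002.
p = a·p₁ + b·p₂ ≈ (-0.593, 0.603, 0.533); φ = arcsin(p_z) ≈ 32.24°, λ = atan2(p_y, p_x) ≈ 134.53°.

≈ (32°N, 135°E)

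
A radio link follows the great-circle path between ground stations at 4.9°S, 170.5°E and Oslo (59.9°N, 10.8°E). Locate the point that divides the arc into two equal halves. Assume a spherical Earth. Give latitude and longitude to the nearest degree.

≈ 55°N, 152°E

Convert each endpoint to a unit vector on the sphere (x = cos φ cos λ, y = cos φ sin λ, z = sin φ).
The central angle between the endpoints is δ = arccos(p₁·p₂) ≈ 2.144 rad (122.9°).
Interpolate at f = 1/2 with slerp weights a = sin((1−f)δ)/sin δ ≈ 1.045, b = sin(fδ)/sin δ ≈ 1.045.
p = a·p₁ + b·p₂ ≈ (-0.512, 0.270, 0.815); φ = arcsin(p_z) ≈ 54.61°, λ = atan2(p_y, p_x) ≈ 152.20°.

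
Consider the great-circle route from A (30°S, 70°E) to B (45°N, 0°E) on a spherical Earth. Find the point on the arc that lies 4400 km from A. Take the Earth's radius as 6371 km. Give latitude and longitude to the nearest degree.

Write both endpoints as unit vectors p₁, p₂ with components (cos φ cos λ, cos φ sin λ, sin φ).
The central angle between the endpoints is δ = arccos(p₁·p₂) ≈ 1.715 rad (98.3°). The total great-circle distance is δ·R ≈ 1.715 × 6371 ≈ 10929 km, so the target fraction is f = 4400/10929 ≈ 0.403.
Interpolate at f ≈ 0.403 with slerp weights a = sin((1−f)δ)/sin δ ≈ 0.864, b = sin(fδ)/sin δ ≈ 0.644.
p = a·p₁ + b·p₂ ≈ (0.711, 0.703, 0.023); φ = arcsin(p_z) ≈ 1.34°, λ = atan2(p_y, p_x) ≈ 44.67°.

≈ (1°N, 45°E)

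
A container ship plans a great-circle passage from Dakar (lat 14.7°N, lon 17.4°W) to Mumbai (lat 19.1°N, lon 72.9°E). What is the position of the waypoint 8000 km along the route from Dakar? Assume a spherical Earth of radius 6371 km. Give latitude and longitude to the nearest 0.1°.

From cos δ = sin φ₁ sin φ₂ + cos φ₁ cos φ₂ cos Δλ, the central angle is δ ≈ 1.492 rad (85.5°). The total great-circle distance is δ·R ≈ 1.492 × 6371 ≈ 9509 km, so the target fraction is f = 8000/9509 ≈ 0.841.
Interpolate at f ≈ 0.841 with slerp weights a = sin((1−f)δ)/sin δ ≈ 0.235, b = sin(fδ)/sin δ ≈ 0.954.
p = a·p₁ + b·p₂ ≈ (0.482, 0.793, 0.372); φ = arcsin(p_z) ≈ 21.82°, λ = atan2(p_y, p_x) ≈ 58.71°.

≈ lat 21.8°N, lon 58.7°E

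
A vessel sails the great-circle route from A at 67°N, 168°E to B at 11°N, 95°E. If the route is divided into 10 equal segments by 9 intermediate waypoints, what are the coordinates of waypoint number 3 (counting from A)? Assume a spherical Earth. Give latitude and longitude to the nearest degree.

≈ 56°N, 128°E

Write both endpoints as unit vectors p₁, p₂ with components (cos φ cos λ, cos φ sin λ, sin φ).
The central angle between the endpoints is δ = arccos(p₁·p₂) ≈ 1.279 rad (73.3°).
Interpolate at f = 3/10 with slerp weights a = sin((1−f)δ)/sin δ ≈ 0.815, b = sin(fδ)/sin δ ≈ 0.391.
p = a·p₁ + b·p₂ ≈ (-0.345, 0.448, 0.825); φ = arcsin(p_z) ≈ 55.55°, λ = atan2(p_y, p_x) ≈ 127.56°.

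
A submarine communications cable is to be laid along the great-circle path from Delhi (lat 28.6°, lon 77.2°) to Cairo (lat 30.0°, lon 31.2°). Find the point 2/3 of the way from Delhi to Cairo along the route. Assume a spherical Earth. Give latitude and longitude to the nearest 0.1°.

Convert each endpoint to a unit vector on the sphere (x = cos φ cos λ, y = cos φ sin λ, z = sin φ).
The central angle between the endpoints is δ = arccos(p₁·p₂) ≈ 0.696 rad (39.9°).
Interpolate at f = 2/3 with slerp weights a = sin((1−f)δ)/sin δ ≈ 0.359, b = sin(fδ)/sin δ ≈ 0.698.
p = a·p₁ + b·p₂ ≈ (0.587, 0.620, 0.521); φ = arcsin(p_z) ≈ 31.38°, λ = atan2(p_y, p_x) ≈ 46.58°.

≈ lat 31.4°, lon 46.6°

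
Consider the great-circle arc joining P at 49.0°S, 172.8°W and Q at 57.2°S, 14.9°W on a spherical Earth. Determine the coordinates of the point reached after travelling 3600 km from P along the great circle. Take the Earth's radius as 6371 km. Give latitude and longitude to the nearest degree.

Convert each endpoint to a unit vector on the sphere (x = cos φ cos λ, y = cos φ sin λ, z = sin φ).
The central angle between the endpoints is δ = arccos(p₁·p₂) ≈ 1.261 rad (72.2°). The total great-circle distance is δ·R ≈ 1.261 × 6371 ≈ 8032 km, so the target fraction is f = 3600/8032 ≈ 0.448.
Interpolate at f ≈ 0.448 with slerp weights a = sin((1−f)δ)/sin δ ≈ 0.673, b = sin(fδ)/sin δ ≈ 0.562.
p = a·p₁ + b·p₂ ≈ (-0.144, -0.134, -0.981); φ = arcsin(p_z) ≈ -78.68°, λ = atan2(p_y, p_x) ≈ -137.07°.

≈ 79°S, 137°W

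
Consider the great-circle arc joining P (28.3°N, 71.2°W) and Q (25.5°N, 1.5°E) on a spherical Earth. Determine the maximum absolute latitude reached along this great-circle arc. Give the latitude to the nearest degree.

≈ 32°N

The great circle lies in the plane with unit normal n̂ = (p₁ × p₂)/|p₁ × p₂|.
Here n̂_z ≈ +0.845; the vertex latitude is φ_max = arccos|n̂_z| ≈ 32.3°.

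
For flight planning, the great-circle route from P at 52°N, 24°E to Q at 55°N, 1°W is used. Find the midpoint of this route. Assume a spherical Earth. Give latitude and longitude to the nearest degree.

≈ 54°N, 12°E

Convert each endpoint to a unit vector on the sphere (x = cos φ cos λ, y = cos φ sin λ, z = sin φ).
The central angle between the endpoints is δ = arccos(p₁·p₂) ≈ 0.263 rad (15.1°).
Interpolate at f = 1/2 with slerp weights a = sin((1−f)δ)/sin δ ≈ 0.504, b = sin(fδ)/sin δ ≈ 0.504.
p = a·p₁ + b·p₂ ≈ (0.573, 0.121, 0.811); φ = arcsin(p_z) ≈ 54.15°, λ = atan2(p_y, p_x) ≈ 11.95°.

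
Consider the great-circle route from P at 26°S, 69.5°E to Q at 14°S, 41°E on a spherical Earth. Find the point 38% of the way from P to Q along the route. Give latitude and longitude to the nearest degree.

≈ 22°S, 58°E

Write both endpoints as unit vectors p₁, p₂ with components (cos φ cos λ, cos φ sin λ, sin φ).
The central angle between the endpoints is δ = arccos(p₁·p₂) ≈ 0.511 rad (29.3°).
Interpolate at f = 0.38 with slerp weights a = sin((1−f)δ)/sin δ ≈ 0.637, b = sin(fδ)/sin δ ≈ 0.395.
p = a·p₁ + b·p₂ ≈ (0.489, 0.787, -0.375); φ = arcsin(p_z) ≈ -22.01°, λ = atan2(p_y, p_x) ≈ 58.14°.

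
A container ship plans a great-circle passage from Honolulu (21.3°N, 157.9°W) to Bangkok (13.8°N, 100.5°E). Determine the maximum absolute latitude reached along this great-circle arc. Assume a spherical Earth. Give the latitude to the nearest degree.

≈ 27°N

The great circle lies in the plane with unit normal n̂ = (p₁ × p₂)/|p₁ × p₂|.
Here n̂_z ≈ -0.890; the vertex latitude is φ_max = arccos|n̂_z| ≈ 27.1°.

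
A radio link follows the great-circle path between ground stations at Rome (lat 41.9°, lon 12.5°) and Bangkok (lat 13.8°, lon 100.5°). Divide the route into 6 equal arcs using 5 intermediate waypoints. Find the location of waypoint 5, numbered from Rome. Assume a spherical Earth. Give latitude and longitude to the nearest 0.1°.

≈ lat 22.2°, lon 89.7°

Convert each endpoint to a unit vector on the sphere (x = cos φ cos λ, y = cos φ sin λ, z = sin φ).
The central angle between the endpoints is δ = arccos(p₁·p₂) ≈ 1.385 rad (79.4°).
Interpolate at f = 5/6 with slerp weights a = sin((1−f)δ)/sin δ ≈ 0.233, b = sin(fδ)/sin δ ≈ 0.931.
p = a·p₁ + b·p₂ ≈ (0.005, 0.926, 0.377); φ = arcsin(p_z) ≈ 22.18°, λ = atan2(p_y, p_x) ≈ 89.72°.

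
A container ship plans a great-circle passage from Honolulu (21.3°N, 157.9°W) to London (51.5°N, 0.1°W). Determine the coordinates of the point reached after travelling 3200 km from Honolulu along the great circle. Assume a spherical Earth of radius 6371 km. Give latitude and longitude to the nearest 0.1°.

≈ 48.9°N, 147.6°W

Write both endpoints as unit vectors p₁, p₂ with components (cos φ cos λ, cos φ sin λ, sin φ).
The central angle between the endpoints is δ = arccos(p₁·p₂) ≈ 1.826 rad (104.6°). The total great-circle distance is δ·R ≈ 1.826 × 6371 ≈ 11635 km, so the target fraction is f = 3200/11635 ≈ 0.275.
Interpolate at f ≈ 0.275 with slerp weights a = sin((1−f)δ)/sin δ ≈ 1.002, b = sin(fδ)/sin δ ≈ 0.498.
p = a·p₁ + b·p₂ ≈ (-0.555, -0.352, 0.753); φ = arcsin(p_z) ≈ 48.89°, λ = atan2(p_y, p_x) ≈ -147.65°.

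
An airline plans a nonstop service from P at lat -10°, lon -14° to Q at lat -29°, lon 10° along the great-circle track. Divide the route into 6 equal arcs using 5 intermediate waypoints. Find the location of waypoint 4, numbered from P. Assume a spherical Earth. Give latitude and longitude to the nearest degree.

From cos δ = sin φ₁ sin φ₂ + cos φ₁ cos φ₂ cos Δλ, the central angle is δ ≈ 0.513 rad (29.4°).
Interpolate at f = 4/6 with slerp weights a = sin((1−f)δ)/sin δ ≈ 0.347, b = sin(fδ)/sin δ ≈ 0.683.
p = a·p₁ + b·p₂ ≈ (0.920, 0.021, -0.392); φ = arcsin(p_z) ≈ -23.05°, λ = atan2(p_y, p_x) ≈ 1.32°.

≈ lat -23°, lon 1°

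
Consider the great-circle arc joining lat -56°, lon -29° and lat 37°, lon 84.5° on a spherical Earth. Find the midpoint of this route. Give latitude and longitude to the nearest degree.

The haversine formula gives a central angle δ ≈ 2.314 rad (132.6°) between the endpoints.
Interpolate at f = 1/2 with slerp weights a = sin((1−f)δ)/sin δ ≈ 1.244, b = sin(fδ)/sin δ ≈ 1.244.
p = a·p₁ + b·p₂ ≈ (0.704, 0.652, -0.283); φ = arcsin(p_z) ≈ -16.42°, λ = atan2(p_y, p_x) ≈ 42.80°.

≈ lat -16°, lon 43°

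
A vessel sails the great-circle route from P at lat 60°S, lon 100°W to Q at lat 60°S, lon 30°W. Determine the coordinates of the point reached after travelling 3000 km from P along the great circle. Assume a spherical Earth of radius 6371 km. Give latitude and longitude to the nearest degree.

≈ lat 63°S, lon 42°W

From cos δ = sin φ₁ sin φ₂ + cos φ₁ cos φ₂ cos Δλ, the central angle is δ ≈ 0.582 rad (33.3°). The total great-circle distance is δ·R ≈ 0.582 × 6371 ≈ 3706 km, so the target fraction is f = 3000/3706 ≈ 0.809.
Interpolate at f ≈ 0.809 with slerp weights a = sin((1−f)δ)/sin δ ≈ 0.201, b = sin(fδ)/sin δ ≈ 0.826.
p = a·p₁ + b·p₂ ≈ (0.340, -0.306, -0.889); φ = arcsin(p_z) ≈ -62.80°, λ = atan2(p_y, p_x) ≈ -41.94°.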